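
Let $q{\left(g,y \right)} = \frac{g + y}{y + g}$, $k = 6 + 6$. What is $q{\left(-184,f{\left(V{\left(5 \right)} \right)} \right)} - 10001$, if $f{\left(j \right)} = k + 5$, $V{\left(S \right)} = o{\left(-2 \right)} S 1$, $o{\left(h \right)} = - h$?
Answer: $-10000$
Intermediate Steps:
$k = 12$
$V{\left(S \right)} = 2 S$ ($V{\left(S \right)} = \left(-1\right) \left(-2\right) S 1 = 2 S 1 = 2 S$)
$f{\left(j \right)} = 17$ ($f{\left(j \right)} = 12 + 5 = 17$)
$q{\left(g,y \right)} = 1$ ($q{\left(g,y \right)} = \frac{g + y}{g + y} = 1$)
$q{\left(-184,f{\left(V{\left(5 \right)} \right)} \right)} - 10001 = 1 - 10001 = -10000$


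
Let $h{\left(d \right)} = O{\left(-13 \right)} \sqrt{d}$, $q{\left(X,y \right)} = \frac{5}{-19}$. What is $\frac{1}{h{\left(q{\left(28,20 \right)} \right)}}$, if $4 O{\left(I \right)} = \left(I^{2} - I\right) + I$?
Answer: $- \frac{4 i \sqrt{95}}{845} \approx - 0.046139 i$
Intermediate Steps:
$O{\left(I \right)} = \frac{I^{2}}{4}$ ($O{\left(I \right)} = \frac{\left(I^{2} - I\right) + I}{4} = \frac{I^{2}}{4}$)
$q{\left(X,y \right)} = - \frac{5}{19}$ ($q{\left(X,y \right)} = 5 \left(- \frac{1}{19}\right) = - \frac{5}{19}$)
$h{\left(d \right)} = \frac{169 \sqrt{d}}{4}$ ($h{\left(d \right)} = \frac{\left(-13\right)^{2}}{4} \sqrt{d} = \frac{1}{4} \cdot 169 \sqrt{d} = \frac{169 \sqrt{d}}{4}$)
$\frac{1}{h{\left(q{\left(28,20 \right)} \right)}} = \frac{1}{\frac{169}{4} \sqrt{- \frac{5}{19}}} = \frac{1}{\frac{169}{4} \frac{i \sqrt{95}}{19}} = \frac{1}{\frac{169}{76} i \sqrt{95}} = - \frac{4 i \sqrt{95}}{845}$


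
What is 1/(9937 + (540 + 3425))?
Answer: 1/13902 ≈ 7.1932e-5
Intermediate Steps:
1/(9937 + (540 + 3425)) = 1/(9937 + 3965) = 1/13902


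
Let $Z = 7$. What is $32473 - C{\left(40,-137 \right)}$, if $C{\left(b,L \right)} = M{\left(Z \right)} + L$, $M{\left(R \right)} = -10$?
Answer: $32620$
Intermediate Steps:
$C{\left(b,L \right)} = -10 + L$
$32473 - C{\left(40,-137 \right)} = 32473 - \left(-10 - 137\right) = 32473 - -147 = 32473 + 147 = 32620$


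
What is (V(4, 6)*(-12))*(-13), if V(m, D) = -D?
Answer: -936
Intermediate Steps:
(V(4, 6)*(-12))*(-13) = (-1*6*(-12))*(-13) = -6*(-12)*(-13) = 72*(-13) = -936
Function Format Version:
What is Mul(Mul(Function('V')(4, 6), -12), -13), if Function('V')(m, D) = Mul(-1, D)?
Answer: -936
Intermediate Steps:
Mul(Mul(Function('V')(4, 6), -12), -13) = Mul(Mul(Mul(-1, 6), -12), -13) = Mul(Mul(-6, -12), -13) = Mul(72, -13) = -936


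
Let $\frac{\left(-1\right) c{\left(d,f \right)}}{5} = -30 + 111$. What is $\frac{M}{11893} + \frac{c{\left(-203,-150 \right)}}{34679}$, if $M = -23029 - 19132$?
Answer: $- \frac{209559712}{58919621} \approx -3.5567$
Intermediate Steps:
$M = -42161$ ($M = -23029 - 19132 = -42161$)
$c{\left(d,f \right)} = -405$ ($c{\left(d,f \right)} = - 5 \left(-30 + 111\right) = \left(-5\right) 81 = -405$)
$\frac{M}{11893} + \frac{c{\left(-203,-150 \right)}}{34679} = - \frac{42161}{11893} - \frac{405}{34679} = \left(-42161\right) \frac{1}{11893} - \frac{405}{34679} = - \frac{6023}{1699} - \frac{405}{34679} = - \frac{209559712}{58919621}$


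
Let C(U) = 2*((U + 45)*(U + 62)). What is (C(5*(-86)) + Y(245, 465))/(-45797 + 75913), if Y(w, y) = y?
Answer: 283825/30116 ≈ 9.4244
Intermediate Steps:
C(U) = 2*(45 + U)*(62 + U) (C(U) = 2*((45 + U)*(62 + U)) = 2*(45 + U)*(62 + U))
(C(5*(-86)) + Y(245, 465))/(-45797 + 75913) = ((5580 + 2*(5*(-86))**2 + 214*(5*(-86))) + 465)/(-45797 + 75913) = ((5580 + 2*(-430)**2 + 214*(-430)) + 465)/30116 = ((5580 + 2*184900 - 92020) + 465)*(1/30116) = ((5580 + 369800 - 92020) + 465)*(1/30116) = (283360 + 465)*(1/30116) = 283825*(1/30116) = 283825/30116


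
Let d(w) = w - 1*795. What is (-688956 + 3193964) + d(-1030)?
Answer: 2503183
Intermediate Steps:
d(w) = -795 + w (d(w) = w - 795 = -795 + w)
(-688956 + 3193964) + d(-1030) = (-688956 + 3193964) + (-795 - 1030) = 2505008 - 1825 = 2503183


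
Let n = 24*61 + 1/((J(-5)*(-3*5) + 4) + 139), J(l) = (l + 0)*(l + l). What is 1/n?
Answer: 607/888647 ≈ 0.00068306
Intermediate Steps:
J(l) = 2*l² (J(l) = l*(2*l) = 2*l²)
n = 888647/607 (n = 24*61 + 1/(((2*(-5)²)*(-3*5) + 4) + 139) = 1464 + 1/(((2*25)*(-15) + 4) + 139) = 1464 + 1/((50*(-15) + 4) + 139) = 1464 + 1/((-750 + 4) + 139) = 1464 + 1/(-746 + 139) = 1464 + 1/(-607) = 1464 - 1/607 = 888647/607 ≈ 1464.0)
1/n = 1/(888647/607) = 607/888647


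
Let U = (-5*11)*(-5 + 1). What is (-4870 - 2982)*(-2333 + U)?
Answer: 16591276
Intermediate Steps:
U = 220 (U = -55*(-4) = 220)
(-4870 - 2982)*(-2333 + U) = (-4870 - 2982)*(-2333 + 220) = -7852*(-2113) = 16591276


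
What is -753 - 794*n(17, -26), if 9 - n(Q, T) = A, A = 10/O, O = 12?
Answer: -21712/3 ≈ -7237.3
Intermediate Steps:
A = ⅚ (A = 10/12 = 10*(1/12) = ⅚ ≈ 0.83333)
n(Q, T) = 49/6 (n(Q, T) = 9 - 1*⅚ = 9 - ⅚ = 49/6)
-753 - 794*n(17, -26) = -753 - 794*49/6 = -753 - 19453/3 = -21712/3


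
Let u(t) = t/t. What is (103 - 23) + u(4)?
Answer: 81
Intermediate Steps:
u(t) = 1
(103 - 23) + u(4) = (103 - 23) + 1 = 80 + 1 = 81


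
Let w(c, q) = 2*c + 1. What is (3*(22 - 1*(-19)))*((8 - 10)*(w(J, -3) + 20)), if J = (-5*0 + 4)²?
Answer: -13038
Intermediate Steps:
J = 16 (J = (0 + 4)² = 4² = 16)
w(c, q) = 1 + 2*c
(3*(22 - 1*(-19)))*((8 - 10)*(w(J, -3) + 20)) = (3*(22 - 1*(-19)))*((8 - 10)*((1 + 2*16) + 20)) = (3*(22 + 19))*(-2*((1 + 32) + 20)) = (3*41)*(-2*(33 + 20)) = 123*(-2*53) = 123*(-106) = -13038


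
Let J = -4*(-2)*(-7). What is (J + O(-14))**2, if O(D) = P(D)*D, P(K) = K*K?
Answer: 7840000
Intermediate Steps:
P(K) = K**2
J = -56 (J = 8*(-7) = -56)
O(D) = D**3 (O(D) = D**2*D = D**3)
(J + O(-14))**2 = (-56 + (-14)**3)**2 = (-56 - 2744)**2 = (-2800)**2 = 7840000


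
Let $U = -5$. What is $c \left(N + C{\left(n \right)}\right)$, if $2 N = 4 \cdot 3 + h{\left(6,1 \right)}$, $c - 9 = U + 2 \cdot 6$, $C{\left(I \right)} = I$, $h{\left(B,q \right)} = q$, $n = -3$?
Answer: $56$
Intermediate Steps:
$c = 16$ ($c = 9 + \left(-5 + 2 \cdot 6\right) = 9 + \left(-5 + 12\right) = 9 + 7 = 16$)
$N = \frac{13}{2}$ ($N = \frac{4 \cdot 3 + 1}{2} = \frac{12 + 1}{2} = \frac{1}{2} \cdot 13 = \frac{13}{2} \approx 6.5$)
$c \left(N + C{\left(n \right)}\right) = 16 \left(\frac{13}{2} - 3\right) = 16 \cdot \frac{7}{2} = 56$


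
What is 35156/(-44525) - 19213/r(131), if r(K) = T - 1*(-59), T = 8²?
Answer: -859783013/5476575 ≈ -156.99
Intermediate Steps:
T = 64
r(K) = 123 (r(K) = 64 - 1*(-59) = 64 + 59 = 123)
35156/(-44525) - 19213/r(131) = 35156/(-44525) - 19213/123 = 35156*(-1/44525) - 19213*1/123 = -35156/44525 - 19213/123 = -859783013/5476575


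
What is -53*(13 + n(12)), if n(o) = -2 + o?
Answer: -1219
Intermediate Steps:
-53*(13 + n(12)) = -53*(13 + (-2 + 12)) = -53*(13 + 10) = -53*23 = -1219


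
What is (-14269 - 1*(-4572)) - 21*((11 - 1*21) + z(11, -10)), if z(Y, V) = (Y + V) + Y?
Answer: -9739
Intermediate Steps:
z(Y, V) = V + 2*Y (z(Y, V) = (V + Y) + Y = V + 2*Y)
(-14269 - 1*(-4572)) - 21*((11 - 1*21) + z(11, -10)) = (-14269 - 1*(-4572)) - 21*((11 - 1*21) + (-10 + 2*11)) = (-14269 + 4572) - 21*((11 - 21) + (-10 + 22)) = -9697 - 21*(-10 + 12) = -9697 - 21*2 = -9697 - 1*42 = -9697 - 42 = -9739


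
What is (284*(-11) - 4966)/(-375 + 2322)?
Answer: -8090/1947 ≈ -4.1551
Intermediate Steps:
(284*(-11) - 4966)/(-375 + 2322) = (-3124 - 4966)/1947 = -8090*1/1947 = -8090/1947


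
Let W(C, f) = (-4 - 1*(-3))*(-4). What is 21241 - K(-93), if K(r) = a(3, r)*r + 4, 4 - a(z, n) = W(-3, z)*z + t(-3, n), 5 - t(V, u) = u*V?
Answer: 45975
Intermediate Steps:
t(V, u) = 5 - V*u (t(V, u) = 5 - u*V = 5 - V*u)
W(C, f) = 4 (W(C, f) = (-4 + 3)*(-4) = -1*(-4) = 4)
a(z, n) = -1 - 4*z - 3*n (a(z, n) = 4 - (4*z + (5 - 1*(-3)*n)) = 4 - (4*z + (5 + 3*n)) = 4 - (5 + 3*n + 4*z) = 4 + (-5 - 4*z - 3*n) = -1 - 4*z - 3*n)
K(r) = 4 + r*(-13 - 3*r) (K(r) = (-1 - 4*3 - 3*r)*r + 4 = (-1 - 12 - 3*r)*r + 4 = (-13 - 3*r)*r + 4 = r*(-13 - 3*r) + 4 = 4 + r*(-13 - 3*r))
21241 - K(-93) = 21241 - (4 - 1*(-93)*(13 + 3*(-93))) = 21241 - (4 - 1*(-93)*(13 - 279)) = 21241 - (4 - 1*(-93)*(-266)) = 21241 - (4 - 24738) = 21241 - 1*(-24734) = 21241 + 24734 = 45975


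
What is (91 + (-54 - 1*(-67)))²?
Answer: 10816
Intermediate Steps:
(91 + (-54 - 1*(-67)))² = (91 + (-54 + 67))² = (91 + 13)² = 104² = 10816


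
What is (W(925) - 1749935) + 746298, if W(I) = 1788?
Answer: -1001849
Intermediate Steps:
(W(925) - 1749935) + 746298 = (1788 - 1749935) + 746298 = -1748147 + 746298 = -1001849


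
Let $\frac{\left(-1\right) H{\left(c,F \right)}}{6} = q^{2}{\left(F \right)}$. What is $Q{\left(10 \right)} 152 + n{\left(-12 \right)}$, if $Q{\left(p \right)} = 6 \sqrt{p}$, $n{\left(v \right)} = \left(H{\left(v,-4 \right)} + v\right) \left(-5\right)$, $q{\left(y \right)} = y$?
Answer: $540 + 912 \sqrt{10} \approx 3424.0$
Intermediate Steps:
$H{\left(c,F \right)} = - 6 F^{2}$
$n{\left(v \right)} = 480 - 5 v$ ($n{\left(v \right)} = \left(- 6 \left(-4\right)^{2} + v\right) \left(-5\right) = \left(\left(-6\right) 16 + v\right) \left(-5\right) = \left(-96 + v\right) \left(-5\right) = 480 - 5 v$)
$Q{\left(10 \right)} 152 + n{\left(-12 \right)} = 6 \sqrt{10} \cdot 152 + \left(480 - -60\right) = 912 \sqrt{10} + \left(480 + 60\right) = 912 \sqrt{10} + 540 = 540 + 912 \sqrt{10}$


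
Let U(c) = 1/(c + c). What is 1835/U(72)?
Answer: 264240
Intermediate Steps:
U(c) = 1/(2*c)
1835/U(72) = 1835/(((½)/72)) = 1835/(((½)*(1/72))) = 1835/(1/144) = 1835*144 = 264240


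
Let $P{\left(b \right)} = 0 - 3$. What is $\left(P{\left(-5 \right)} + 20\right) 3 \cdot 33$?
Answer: $1683$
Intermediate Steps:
$P{\left(b \right)} = -3$
$\left(P{\left(-5 \right)} + 20\right) 3 \cdot 33 = \left(-3 + 20\right) 3 \cdot 33 = 17 \cdot 3 \cdot 33 = 51 \cdot 33 = 1683$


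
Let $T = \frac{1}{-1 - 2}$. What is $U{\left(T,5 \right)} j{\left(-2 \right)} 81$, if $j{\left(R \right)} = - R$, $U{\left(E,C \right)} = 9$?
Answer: $1458$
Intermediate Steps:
$T = - \frac{1}{3}$ ($T = \frac{1}{-1 - 2} = \frac{1}{-3} = - \frac{1}{3} \approx -0.33333$)
$U{\left(T,5 \right)} j{\left(-2 \right)} 81 = 9 \left(\left(-1\right) \left(-2\right)\right) 81 = 9 \cdot 2 \cdot 81 = 18 \cdot 81 = 1458$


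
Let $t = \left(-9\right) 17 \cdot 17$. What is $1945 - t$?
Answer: $4546$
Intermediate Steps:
$t = -2601$ ($t = \left(-153\right) 17 = -2601$)
$1945 - t = 1945 - -2601 = 1945 + 2601 = 4546$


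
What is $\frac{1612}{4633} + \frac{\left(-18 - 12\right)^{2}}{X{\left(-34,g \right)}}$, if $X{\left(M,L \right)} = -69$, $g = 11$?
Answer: $- \frac{1352824}{106559} \approx -12.696$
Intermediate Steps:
$\frac{1612}{4633} + \frac{\left(-18 - 12\right)^{2}}{X{\left(-34,g \right)}} = \frac{1612}{4633} + \frac{\left(-18 - 12\right)^{2}}{-69} = 1612 \cdot \frac{1}{4633} + \left(-30\right)^{2} \left(- \frac{1}{69}\right) = \frac{1612}{4633} + 900 \left(- \frac{1}{69}\right) = \frac{1612}{4633} - \frac{300}{23} = - \frac{1352824}{106559}$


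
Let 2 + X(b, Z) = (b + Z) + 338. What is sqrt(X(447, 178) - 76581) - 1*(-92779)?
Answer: 92779 + 2*I*sqrt(18905) ≈ 92779.0 + 274.99*I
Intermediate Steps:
X(b, Z) = 336 + Z + b (X(b, Z) = -2 + ((b + Z) + 338) = -2 + ((Z + b) + 338) = -2 + (338 + Z + b) = 336 + Z + b)
sqrt(X(447, 178) - 76581) - 1*(-92779) = sqrt((336 + 178 + 447) - 76581) - 1*(-92779) = sqrt(961 - 76581) + 92779 = sqrt(-75620) + 92779 = 2*I*sqrt(18905) + 92779 = 92779 + 2*I*sqrt(18905)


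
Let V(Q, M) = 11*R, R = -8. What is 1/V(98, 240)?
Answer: -1/88 ≈ -0.011364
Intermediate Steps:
V(Q, M) = -88 (V(Q, M) = 11*(-8) = -88)
1/V(98, 240) = 1/(-88) = -1/88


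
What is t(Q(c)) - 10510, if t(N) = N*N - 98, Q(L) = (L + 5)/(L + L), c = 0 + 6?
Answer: -1527431/144 ≈ -10607.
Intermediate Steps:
c = 6
Q(L) = (5 + L)/(2*L) (Q(L) = (5 + L)/((2*L)) = (5 + L)*(1/(2*L)) = (5 + L)/(2*L))
t(N) = -98 + N² (t(N) = N² - 98 = -98 + N²)
t(Q(c)) - 10510 = (-98 + ((½)*(5 + 6)/6)²) - 10510 = (-98 + ((½)*(⅙)*11)²) - 10510 = (-98 + (11/12)²) - 10510 = (-98 + 121/144) - 10510 = -13991/144 - 10510 = -1527431/144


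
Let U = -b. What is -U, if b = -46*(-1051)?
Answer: 48346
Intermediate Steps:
b = 48346
U = -48346 (U = -1*48346 = -48346)
-U = -1*(-48346) = 48346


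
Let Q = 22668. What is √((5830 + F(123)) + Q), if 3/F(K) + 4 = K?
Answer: √403560535/119 ≈ 168.81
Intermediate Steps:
F(K) = 3/(-4 + K)
√((5830 + F(123)) + Q) = √((5830 + 3/(-4 + 123)) + 22668) = √((5830 + 3/119) + 22668) = √(693773/119 + 22668) = √(3391265/119) = √403560535/119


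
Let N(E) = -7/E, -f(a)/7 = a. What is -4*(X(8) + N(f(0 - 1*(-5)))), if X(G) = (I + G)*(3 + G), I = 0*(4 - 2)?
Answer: -1764/5 ≈ -352.80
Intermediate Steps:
f(a) = -7*a
I = 0 (I = 0*2 = 0)
X(G) = G*(3 + G) (X(G) = (0 + G)*(3 + G) = G*(3 + G))
-4*(X(8) + N(f(0 - 1*(-5)))) = -4*(8*(3 + 8) - 7*(-1/(7*(0 - 1*(-5))))) = -4*(8*11 - 7*(-1/(7*(0 + 5)))) = -4*(88 - 7/((-7*5))) = -4*(88 - 7/(-35)) = -4*(88 - 7*(-1/35)) = -4*(88 + 1/5) = -4*441/5 = -1764/5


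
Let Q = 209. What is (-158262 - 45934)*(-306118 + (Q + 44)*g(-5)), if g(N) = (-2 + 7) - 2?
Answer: 62353086364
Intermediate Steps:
g(N) = 3 (g(N) = 5 - 2 = 3)
(-158262 - 45934)*(-306118 + (Q + 44)*g(-5)) = (-158262 - 45934)*(-306118 + (209 + 44)*3) = -204196*(-306118 + 253*3) = -204196*(-306118 + 759) = -204196*(-305359) = 62353086364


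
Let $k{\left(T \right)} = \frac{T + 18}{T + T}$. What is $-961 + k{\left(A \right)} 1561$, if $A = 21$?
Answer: $\frac{977}{2} \approx 488.5$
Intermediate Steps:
$k{\left(T \right)} = \frac{18 + T}{2 T}$
$-961 + k{\left(A \right)} 1561 = -961 + \frac{18 + 21}{2 \cdot 21} \cdot 1561 = -961 + \frac{1}{2} \cdot \frac{1}{21} \cdot 39 \cdot 1561 = -961 + \frac{13}{14} \cdot 1561 = -961 + \frac{2899}{2} = \frac{977}{2}$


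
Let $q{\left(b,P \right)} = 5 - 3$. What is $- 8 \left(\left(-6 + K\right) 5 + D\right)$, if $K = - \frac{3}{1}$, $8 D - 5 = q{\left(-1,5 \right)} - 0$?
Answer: $353$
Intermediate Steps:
$q{\left(b,P \right)} = 2$ ($q{\left(b,P \right)} = 5 - 3 = 2$)
$D = \frac{7}{8}$ ($D = \frac{5}{8} + \frac{2 - 0}{8} = \frac{5}{8} + \frac{2 + 0}{8} = \frac{5}{8} + \frac{1}{8} \cdot 2 = \frac{5}{8} + \frac{1}{4} = \frac{7}{8} \approx 0.875$)
$K = -3$ ($K = \left(-3\right) 1 = -3$)
$- 8 \left(\left(-6 + K\right) 5 + D\right) = - 8 \left(\left(-6 - 3\right) 5 + \frac{7}{8}\right) = - 8 \left(\left(-9\right) 5 + \frac{7}{8}\right) = - 8 \left(-45 + \frac{7}{8}\right) = \left(-8\right) \left(- \frac{353}{8}\right) = 353$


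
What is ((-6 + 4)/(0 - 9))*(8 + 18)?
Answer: 52/9 ≈ 5.7778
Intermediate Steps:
((-6 + 4)/(0 - 9))*(8 + 18) = -2/(-9)*26 = -2*(-1/9)*26 = (2/9)*26 = 52/9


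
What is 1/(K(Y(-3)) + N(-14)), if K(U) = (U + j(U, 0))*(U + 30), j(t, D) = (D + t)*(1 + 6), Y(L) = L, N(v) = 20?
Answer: -1/628 ≈ -0.0015924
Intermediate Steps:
j(t, D) = 7*D + 7*t (j(t, D) = (D + t)*7 = 7*D + 7*t)
K(U) = 8*U*(30 + U) (K(U) = (U + (7*0 + 7*U))*(U + 30) = (U + (0 + 7*U))*(30 + U) = (U + 7*U)*(30 + U) = (8*U)*(30 + U) = 8*U*(30 + U))
1/(K(Y(-3)) + N(-14)) = 1/(8*(-3)*(30 - 3) + 20) = 1/(8*(-3)*27 + 20) = 1/(-648 + 20) = 1/(-628) = -1/628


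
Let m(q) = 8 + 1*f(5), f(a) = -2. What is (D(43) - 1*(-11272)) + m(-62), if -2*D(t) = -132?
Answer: 11344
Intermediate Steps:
D(t) = 66 (D(t) = -½*(-132) = 66)
m(q) = 6 (m(q) = 8 + 1*(-2) = 8 - 2 = 6)
(D(43) - 1*(-11272)) + m(-62) = (66 - 1*(-11272)) + 6 = (66 + 11272) + 6 = 11338 + 6 = 11344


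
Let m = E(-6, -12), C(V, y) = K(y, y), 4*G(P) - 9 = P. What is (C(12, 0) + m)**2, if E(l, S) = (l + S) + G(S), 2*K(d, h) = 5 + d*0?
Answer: 4225/16 ≈ 264.06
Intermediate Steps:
G(P) = 9/4 + P/4
K(d, h) = 5/2 (K(d, h) = (5 + d*0)/2 = (5 + 0)/2 = (1/2)*5 = 5/2)
E(l, S) = 9/4 + l + 5*S/4 (E(l, S) = (l + S) + (9/4 + S/4) = (S + l) + (9/4 + S/4) = 9/4 + l + 5*S/4)
C(V, y) = 5/2
m = -75/4 (m = 9/4 - 6 + (5/4)*(-12) = 9/4 - 6 - 15 = -75/4 ≈ -18.750)
(C(12, 0) + m)**2 = (5/2 - 75/4)**2 = (-65/4)**2 = 4225/16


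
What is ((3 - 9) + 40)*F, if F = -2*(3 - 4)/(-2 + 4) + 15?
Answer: 544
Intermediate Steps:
F = 16 (F = -(-2)/2 + 15 = -2*(-½) + 15 = 1 + 15 = 16)
((3 - 9) + 40)*F = ((3 - 9) + 40)*16 = (-6 + 40)*16 = 34*16 = 544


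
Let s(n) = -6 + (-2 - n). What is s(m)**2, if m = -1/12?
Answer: 9025/144 ≈ 62.674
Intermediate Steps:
m = -1/12 (m = -1*1/12 = -1/12 ≈ -0.083333)
s(n) = -8 - n
s(m)**2 = (-8 - 1*(-1/12))**2 = (-8 + 1/12)**2 = (-95/12)**2 = 9025/144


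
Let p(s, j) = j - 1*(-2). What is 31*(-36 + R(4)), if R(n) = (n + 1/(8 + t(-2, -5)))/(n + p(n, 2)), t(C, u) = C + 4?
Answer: -88009/80 ≈ -1100.1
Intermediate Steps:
t(C, u) = 4 + C
p(s, j) = 2 + j (p(s, j) = j + 2 = 2 + j)
R(n) = (⅒ + n)/(4 + n) (R(n) = (n + 1/(8 + (4 - 2)))/(n + (2 + 2)) = (n + 1/(8 + 2))/(n + 4) = (n + 1/10)/(4 + n) = (n + ⅒)/(4 + n) = (⅒ + n)/(4 + n))
31*(-36 + R(4)) = 31*(-36 + (⅒ + 4)/(4 + 4)) = 31*(-36 + (41/10)/8) = 31*(-36 + (⅛)*(41/10)) = 31*(-36 + 41/80) = 31*(-2839/80) = -88009/80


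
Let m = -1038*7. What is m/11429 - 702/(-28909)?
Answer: -202029636/330400961 ≈ -0.61147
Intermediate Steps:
m = -7266
m/11429 - 702/(-28909) = -7266/11429 - 702/(-28909) = -7266*1/11429 - 702*(-1/28909) = -7266/11429 + 702/28909 = -202029636/330400961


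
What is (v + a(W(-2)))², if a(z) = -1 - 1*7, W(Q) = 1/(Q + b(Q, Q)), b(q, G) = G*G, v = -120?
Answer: 16384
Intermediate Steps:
b(q, G) = G²
W(Q) = 1/(Q + Q²)
a(z) = -8 (a(z) = -1 - 7 = -8)
(v + a(W(-2)))² = (-120 - 8)² = (-128)² = 16384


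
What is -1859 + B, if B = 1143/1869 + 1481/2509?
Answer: -2903937321/1563107 ≈ -1857.8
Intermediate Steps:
B = 1878592/1563107 (B = 1143*(1/1869) + 1481*(1/2509) = 381/623 + 1481/2509 = 1878592/1563107 ≈ 1.2018)
-1859 + B = -1859 + 1878592/1563107 = -2903937321/1563107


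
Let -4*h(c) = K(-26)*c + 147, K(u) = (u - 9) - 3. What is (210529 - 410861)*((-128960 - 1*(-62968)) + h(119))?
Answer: 13001196219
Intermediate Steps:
K(u) = -12 + u (K(u) = (-9 + u) - 3 = -12 + u)
h(c) = -147/4 + 19*c/2 (h(c) = -((-12 - 26)*c + 147)/4 = -(-38*c + 147)/4 = -(147 - 38*c)/4 = -147/4 + 19*c/2)
(210529 - 410861)*((-128960 - 1*(-62968)) + h(119)) = (210529 - 410861)*((-128960 - 1*(-62968)) + (-147/4 + (19/2)*119)) = -200332*((-128960 + 62968) + (-147/4 + 2261/2)) = -200332*(-65992 + 4375/4) = -200332*(-259593/4) = 13001196219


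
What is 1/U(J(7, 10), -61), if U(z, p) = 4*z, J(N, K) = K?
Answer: 1/40 ≈ 0.025000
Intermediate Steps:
1/U(J(7, 10), -61) = 1/(4*10) = 1/40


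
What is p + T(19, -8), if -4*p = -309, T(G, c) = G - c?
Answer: 417/4 ≈ 104.25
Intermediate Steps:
p = 309/4 (p = -1/4*(-309) = 309/4 ≈ 77.250)
p + T(19, -8) = 309/4 + (19 - 1*(-8)) = 309/4 + (19 + 8) = 309/4 + 27 = 417/4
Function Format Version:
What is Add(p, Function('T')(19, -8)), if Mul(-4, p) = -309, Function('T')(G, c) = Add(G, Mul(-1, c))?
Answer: Rational(417, 4) ≈ 104.25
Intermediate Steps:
p = Rational(309, 4) (p = Mul(Rational(-1, 4), -309) = Rational(309, 4) ≈ 77.250)
Add(p, Function('T')(19, -8)) = Add(Rational(309, 4), Add(19, Mul(-1, -8))) = Add(Rational(309, 4), Add(19, 8)) = Add(Rational(309, 4), 27) = Rational(417, 4)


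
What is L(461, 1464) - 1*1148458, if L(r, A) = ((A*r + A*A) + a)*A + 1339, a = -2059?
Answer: 4121683305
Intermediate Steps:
L(r, A) = 1339 + A*(-2059 + A² + A*r) (L(r, A) = ((A*r + A*A) - 2059)*A + 1339 = ((A*r + A²) - 2059)*A + 1339 = ((A² + A*r) - 2059)*A + 1339 = (-2059 + A² + A*r)*A + 1339 = A*(-2059 + A² + A*r) + 1339 = 1339 + A*(-2059 + A² + A*r))
L(461, 1464) - 1*1148458 = (1339 + 1464³ - 2059*1464 + 461*1464²) - 1*1148458 = (1339 + 3137785344 - 3014376 + 461*2143296) - 1148458 = (1339 + 3137785344 - 3014376 + 988059456) - 1148458 = 4122831763 - 1148458 = 4121683305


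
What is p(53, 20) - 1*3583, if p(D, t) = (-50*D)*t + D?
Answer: -56530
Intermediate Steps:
p(D, t) = D - 50*D*t (p(D, t) = -50*D*t + D = D - 50*D*t)
p(53, 20) - 1*3583 = 53*(1 - 50*20) - 1*3583 = 53*(1 - 1000) - 3583 = 53*(-999) - 3583 = -52947 - 3583 = -56530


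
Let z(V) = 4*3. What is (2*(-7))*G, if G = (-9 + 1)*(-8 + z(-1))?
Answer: 448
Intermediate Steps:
z(V) = 12
G = -32 (G = (-9 + 1)*(-8 + 12) = -8*4 = -32)
(2*(-7))*G = (2*(-7))*(-32) = -14*(-32) = 448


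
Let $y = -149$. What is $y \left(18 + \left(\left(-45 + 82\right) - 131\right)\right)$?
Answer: $11324$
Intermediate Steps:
$y \left(18 + \left(\left(-45 + 82\right) - 131\right)\right) = - 149 \left(18 + \left(\left(-45 + 82\right) - 131\right)\right) = - 149 \left(18 + \left(37 - 131\right)\right) = - 149 \left(18 - 94\right) = \left(-149\right) \left(-76\right) = 11324$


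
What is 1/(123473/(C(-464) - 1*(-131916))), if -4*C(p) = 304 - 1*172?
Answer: 131883/123473 ≈ 1.0681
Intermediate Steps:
C(p) = -33 (C(p) = -(304 - 1*172)/4 = -(304 - 172)/4 = -1/4*132 = -33)
1/(123473/(C(-464) - 1*(-131916))) = 1/(123473/(-33 - 1*(-131916))) = 1/(123473/(-33 + 131916)) = 1/(123473/131883) = 131883/123473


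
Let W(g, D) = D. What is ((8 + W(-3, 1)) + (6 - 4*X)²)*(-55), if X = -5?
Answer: -37675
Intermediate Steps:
((8 + W(-3, 1)) + (6 - 4*X)²)*(-55) = ((8 + 1) + (6 - 4*(-5))²)*(-55) = (9 + (6 + 20)²)*(-55) = (9 + 26²)*(-55) = (9 + 676)*(-55) = 685*(-55) = -37675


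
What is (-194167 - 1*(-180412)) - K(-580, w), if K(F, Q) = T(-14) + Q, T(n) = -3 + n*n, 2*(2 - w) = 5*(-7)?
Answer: -27935/2 ≈ -13968.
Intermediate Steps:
w = 39/2 (w = 2 - 5*(-7)/2 = 2 - 1/2*(-35) = 2 + 35/2 = 39/2 ≈ 19.500)
T(n) = -3 + n**2
K(F, Q) = 193 + Q (K(F, Q) = (-3 + (-14)**2) + Q = (-3 + 196) + Q = 193 + Q)
(-194167 - 1*(-180412)) - K(-580, w) = (-194167 - 1*(-180412)) - (193 + 39/2) = (-194167 + 180412) - 1*425/2 = -13755 - 425/2 = -27935/2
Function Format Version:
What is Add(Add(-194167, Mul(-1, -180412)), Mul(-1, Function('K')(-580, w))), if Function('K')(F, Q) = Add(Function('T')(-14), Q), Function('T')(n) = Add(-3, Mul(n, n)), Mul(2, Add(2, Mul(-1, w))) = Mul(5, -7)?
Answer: Rational(-27935, 2) ≈ -13968.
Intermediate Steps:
w = Rational(39, 2) (w = Add(2, Mul(Rational(-1, 2), Mul(5, -7))) = Add(2, Mul(Rational(-1, 2), -35)) = Add(2, Rational(35, 2)) = Rational(39, 2) ≈ 19.500)
Function('T')(n) = Add(-3, Pow(n, 2))
Function('K')(F, Q) = Add(193, Q) (Function('K')(F, Q) = Add(Add(-3, Pow(-14, 2)), Q) = Add(Add(-3, 196), Q) = Add(193, Q))
Add(Add(-194167, Mul(-1, -180412)), Mul(-1, Function('K')(-580, w))) = Add(Add(-194167, Mul(-1, -180412)), Mul(-1, Add(193, Rational(39, 2)))) = Add(Add(-194167, 180412), Mul(-1, Rational(425, 2))) = Add(-13755, Rational(-425, 2)) = Rational(-27935, 2)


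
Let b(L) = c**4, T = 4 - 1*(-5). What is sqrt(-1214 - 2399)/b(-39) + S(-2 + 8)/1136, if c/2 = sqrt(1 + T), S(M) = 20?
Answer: 5/284 + I*sqrt(3613)/1600 ≈ 0.017606 + 0.037568*I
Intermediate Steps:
T = 9 (T = 4 + 5 = 9)
c = 2*sqrt(10) (c = 2*sqrt(1 + 9) = 2*sqrt(10) ≈ 6.3246)
b(L) = 1600 (b(L) = (2*sqrt(10))**4 = 1600)
sqrt(-1214 - 2399)/b(-39) + S(-2 + 8)/1136 = sqrt(-1214 - 2399)/1600 + 20/1136 = sqrt(-3613)*(1/1600) + 20*(1/1136) = (I*sqrt(3613))*(1/1600) + 5/284 = I*sqrt(3613)/1600 + 5/284 = 5/284 + I*sqrt(3613)/1600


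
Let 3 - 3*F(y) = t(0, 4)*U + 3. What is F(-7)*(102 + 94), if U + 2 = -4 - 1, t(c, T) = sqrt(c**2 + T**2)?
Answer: 5488/3 ≈ 1829.3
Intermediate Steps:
t(c, T) = sqrt(T**2 + c**2)
U = -7 (U = -2 + (-4 - 1) = -2 - 5 = -7)
F(y) = 28/3 (F(y) = 1 - (sqrt(4**2 + 0**2)*(-7) + 3)/3 = 1 - (sqrt(16 + 0)*(-7) + 3)/3 = 1 - (sqrt(16)*(-7) + 3)/3 = 1 - (4*(-7) + 3)/3 = 1 - (-28 + 3)/3 = 1 - 1/3*(-25) = 1 + 25/3 = 28/3)
F(-7)*(102 + 94) = 28*(102 + 94)/3 = (28/3)*196 = 5488/3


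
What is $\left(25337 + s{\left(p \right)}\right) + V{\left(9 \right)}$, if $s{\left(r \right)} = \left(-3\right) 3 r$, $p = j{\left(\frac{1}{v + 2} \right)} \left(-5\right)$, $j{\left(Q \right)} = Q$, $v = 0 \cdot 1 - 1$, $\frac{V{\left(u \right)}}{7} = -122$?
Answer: $24528$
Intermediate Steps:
$V{\left(u \right)} = -854$ ($V{\left(u \right)} = 7 \left(-122\right) = -854$)
$v = -1$ ($v = 0 - 1 = -1$)
$p = -5$ ($p = \frac{1}{-1 + 2} \left(-5\right) = 1^{-1} \left(-5\right) = 1 \left(-5\right) = -5$)
$s{\left(r \right)} = - 9 r$
$\left(25337 + s{\left(p \right)}\right) + V{\left(9 \right)} = \left(25337 - -45\right) - 854 = \left(25337 + 45\right) - 854 = 25382 - 854 = 24528$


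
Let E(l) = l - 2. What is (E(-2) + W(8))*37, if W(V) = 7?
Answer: 111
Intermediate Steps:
E(l) = -2 + l
(E(-2) + W(8))*37 = ((-2 - 2) + 7)*37 = (-4 + 7)*37 = 3*37 = 111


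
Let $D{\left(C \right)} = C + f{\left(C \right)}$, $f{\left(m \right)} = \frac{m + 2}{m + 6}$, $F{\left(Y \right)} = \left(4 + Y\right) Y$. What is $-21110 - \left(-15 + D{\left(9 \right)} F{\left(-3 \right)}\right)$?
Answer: $- \frac{105329}{5} \approx -21066.0$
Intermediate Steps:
$F{\left(Y \right)} = Y \left(4 + Y\right)$
$f{\left(m \right)} = \frac{2 + m}{6 + m}$
$D{\left(C \right)} = C + \frac{2 + C}{6 + C}$
$-21110 - \left(-15 + D{\left(9 \right)} F{\left(-3 \right)}\right) = -21110 - \left(-15 + \frac{2 + 9 + 9 \left(6 + 9\right)}{6 + 9} \left(- 3 \left(4 - 3\right)\right)\right) = -21110 - \left(-15 + \frac{2 + 9 + 9 \cdot 15}{15} \left(\left(-3\right) 1\right)\right) = -21110 - \left(-15 + \frac{2 + 9 + 135}{15} \left(-3\right)\right) = -21110 - \left(-15 + \frac{1}{15} \cdot 146 \left(-3\right)\right) = -21110 - \left(-15 + \frac{146}{15} \left(-3\right)\right) = -21110 - \left(-15 - \frac{146}{5}\right) = -21110 - - \frac{221}{5} = -21110 + \frac{221}{5} = - \frac{105329}{5}$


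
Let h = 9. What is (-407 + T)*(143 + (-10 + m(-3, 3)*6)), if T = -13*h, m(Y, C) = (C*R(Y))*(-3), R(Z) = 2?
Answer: -13100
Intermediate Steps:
m(Y, C) = -6*C (m(Y, C) = (C*2)*(-3) = (2*C)*(-3) = -6*C)
T = -117 (T = -13*9 = -117)
(-407 + T)*(143 + (-10 + m(-3, 3)*6)) = (-407 - 117)*(143 + (-10 - 6*3*6)) = -524*(143 + (-10 - 18*6)) = -524*(143 + (-10 - 108)) = -524*(143 - 118) = -524*25 = -13100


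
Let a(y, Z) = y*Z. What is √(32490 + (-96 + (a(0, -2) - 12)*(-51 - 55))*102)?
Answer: 9*√1882 ≈ 390.44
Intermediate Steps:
a(y, Z) = Z*y
√(32490 + (-96 + (a(0, -2) - 12)*(-51 - 55))*102) = √(32490 + (-96 + (-2*0 - 12)*(-51 - 55))*102) = √(32490 + (-96 + (0 - 12)*(-106))*102) = √(32490 + (-96 - 12*(-106))*102) = √(32490 + (-96 + 1272)*102) = √(32490 + 1176*102) = √(32490 + 119952) = √152442 = 9*√1882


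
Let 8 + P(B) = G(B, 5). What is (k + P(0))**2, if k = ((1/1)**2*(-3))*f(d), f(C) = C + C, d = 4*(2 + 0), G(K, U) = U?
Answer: 2601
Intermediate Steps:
P(B) = -3 (P(B) = -8 + 5 = -3)
d = 8 (d = 4*2 = 8)
f(C) = 2*C
k = -48 (k = ((1/1)**2*(-3))*(2*8) = (1**2*(-3))*16 = (1*(-3))*16 = -3*16 = -48)
(k + P(0))**2 = (-48 - 3)**2 = (-51)**2 = 2601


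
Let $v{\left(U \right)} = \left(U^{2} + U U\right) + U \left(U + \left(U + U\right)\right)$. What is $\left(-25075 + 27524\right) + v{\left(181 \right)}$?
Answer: $166254$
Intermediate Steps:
$v{\left(U \right)} = 5 U^{2}$ ($v{\left(U \right)} = \left(U^{2} + U^{2}\right) + U \left(U + 2 U\right) = 2 U^{2} + U 3 U = 2 U^{2} + 3 U^{2} = 5 U^{2}$)
$\left(-25075 + 27524\right) + v{\left(181 \right)} = \left(-25075 + 27524\right) + 5 \cdot 181^{2} = 2449 + 5 \cdot 32761 = 2449 + 163805 = 166254$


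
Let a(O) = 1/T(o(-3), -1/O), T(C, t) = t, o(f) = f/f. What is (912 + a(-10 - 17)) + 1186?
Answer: 2125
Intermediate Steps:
o(f) = 1
a(O) = -O (a(O) = 1/(-1/O) = -O)
(912 + a(-10 - 17)) + 1186 = (912 - (-10 - 17)) + 1186 = (912 - 1*(-27)) + 1186 = (912 + 27) + 1186 = 939 + 1186 = 2125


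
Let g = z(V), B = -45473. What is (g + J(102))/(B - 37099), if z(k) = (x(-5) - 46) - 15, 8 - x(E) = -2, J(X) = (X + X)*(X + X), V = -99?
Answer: -13855/27524 ≈ -0.50338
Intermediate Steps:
J(X) = 4*X**2 (J(X) = (2*X)*(2*X) = 4*X**2)
x(E) = 10 (x(E) = 8 - 1*(-2) = 8 + 2 = 10)
z(k) = -51 (z(k) = (10 - 46) - 15 = -36 - 15 = -51)
g = -51
(g + J(102))/(B - 37099) = (-51 + 4*102**2)/(-45473 - 37099) = (-51 + 4*10404)/(-82572) = (-51 + 41616)*(-1/82572) = 41565*(-1/82572) = -13855/27524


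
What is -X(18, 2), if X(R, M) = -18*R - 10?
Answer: 334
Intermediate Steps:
X(R, M) = -10 - 18*R
-X(18, 2) = -(-10 - 18*18) = -(-10 - 324) = -1*(-334) = 334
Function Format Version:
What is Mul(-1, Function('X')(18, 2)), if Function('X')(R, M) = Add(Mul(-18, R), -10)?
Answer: 334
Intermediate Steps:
Function('X')(R, M) = Add(-10, Mul(-18, R))
Mul(-1, Function('X')(18, 2)) = Mul(-1, Add(-10, Mul(-18, 18))) = Mul(-1, Add(-10, -324)) = Mul(-1, -334) = 334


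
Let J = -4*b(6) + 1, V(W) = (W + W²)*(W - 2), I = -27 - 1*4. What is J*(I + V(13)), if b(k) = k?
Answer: -45333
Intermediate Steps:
I = -31 (I = -27 - 4 = -31)
V(W) = (-2 + W)*(W + W²) (V(W) = (W + W²)*(-2 + W) = (-2 + W)*(W + W²))
J = -23 (J = -4*6 + 1 = -24 + 1 = -23)
J*(I + V(13)) = -23*(-31 + 13*(-2 + 13² - 1*13)) = -23*(-31 + 13*(-2 + 169 - 13)) = -23*(-31 + 13*154) = -23*(-31 + 2002) = -23*1971 = -45333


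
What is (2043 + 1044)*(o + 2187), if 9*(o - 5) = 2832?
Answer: 7738080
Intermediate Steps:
o = 959/3 (o = 5 + (⅑)*2832 = 5 + 944/3 = 959/3 ≈ 319.67)
(2043 + 1044)*(o + 2187) = (2043 + 1044)*(959/3 + 2187) = 3087*(7520/3) = 7738080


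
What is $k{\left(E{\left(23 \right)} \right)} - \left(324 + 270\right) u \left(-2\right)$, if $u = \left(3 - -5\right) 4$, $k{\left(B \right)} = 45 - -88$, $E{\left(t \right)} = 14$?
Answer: $38149$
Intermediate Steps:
$k{\left(B \right)} = 133$ ($k{\left(B \right)} = 45 + 88 = 133$)
$u = 32$ ($u = \left(3 + 5\right) 4 = 8 \cdot 4 = 32$)
$k{\left(E{\left(23 \right)} \right)} - \left(324 + 270\right) u \left(-2\right) = 133 - \left(324 + 270\right) 32 \left(-2\right) = 133 - 594 \left(-64\right) = 133 - -38016 = 133 + 38016 = 38149$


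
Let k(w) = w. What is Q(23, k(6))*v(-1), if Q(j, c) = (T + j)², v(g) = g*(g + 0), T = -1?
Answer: 484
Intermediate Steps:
v(g) = g² (v(g) = g*g = g²)
Q(j, c) = (-1 + j)²
Q(23, k(6))*v(-1) = (-1 + 23)²*(-1)² = 22²*1 = 484*1 = 484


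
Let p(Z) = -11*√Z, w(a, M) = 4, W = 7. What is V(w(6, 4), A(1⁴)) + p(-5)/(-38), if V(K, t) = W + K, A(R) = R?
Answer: 11 + 11*I*√5/38 ≈ 11.0 + 0.64728*I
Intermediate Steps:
V(K, t) = 7 + K
V(w(6, 4), A(1⁴)) + p(-5)/(-38) = (7 + 4) + (-11*I*√5)/(-38) = 11 - (-11)*I*√5/38 = 11 + 11*I*√5/38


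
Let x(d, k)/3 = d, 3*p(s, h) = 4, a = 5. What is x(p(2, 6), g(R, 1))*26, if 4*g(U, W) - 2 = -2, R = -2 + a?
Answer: 104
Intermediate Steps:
p(s, h) = 4/3 (p(s, h) = (⅓)*4 = 4/3)
R = 3 (R = -2 + 5 = 3)
g(U, W) = 0 (g(U, W) = ½ + (¼)*(-2) = ½ - ½ = 0)
x(d, k) = 3*d
x(p(2, 6), g(R, 1))*26 = (3*(4/3))*26 = 4*26 = 104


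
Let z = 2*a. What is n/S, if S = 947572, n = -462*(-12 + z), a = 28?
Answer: -5082/236893 ≈ -0.021453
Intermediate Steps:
z = 56 (z = 2*28 = 56)
n = -20328 (n = -462*(-12 + 56) = -462*44 = -20328)
n/S = -20328/947572 = -20328*1/947572 = -5082/236893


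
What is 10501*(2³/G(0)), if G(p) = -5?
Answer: -84008/5 ≈ -16802.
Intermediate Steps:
10501*(2³/G(0)) = 10501*(2³/(-5)) = 10501*(8*(-⅕)) = 10501*(-8/5) = -84008/5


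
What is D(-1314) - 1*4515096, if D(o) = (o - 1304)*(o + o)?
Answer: 2365008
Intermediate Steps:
D(o) = 2*o*(-1304 + o) (D(o) = (-1304 + o)*(2*o) = 2*o*(-1304 + o))
D(-1314) - 1*4515096 = 2*(-1314)*(-1304 - 1314) - 1*4515096 = 2*(-1314)*(-2618) - 4515096 = 6880104 - 4515096 = 2365008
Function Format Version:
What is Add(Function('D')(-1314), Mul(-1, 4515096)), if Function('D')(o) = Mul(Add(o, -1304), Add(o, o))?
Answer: 2365008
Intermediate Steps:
Function('D')(o) = Mul(2, o, Add(-1304, o)) (Function('D')(o) = Mul(Add(-1304, o), Mul(2, o)) = Mul(2, o, Add(-1304, o)))
Add(Function('D')(-1314), Mul(-1, 4515096)) = Add(Mul(2, -1314, Add(-1304, -1314)), Mul(-1, 4515096)) = Add(Mul(2, -1314, -2618), -4515096) = Add(6880104, -4515096) = 2365008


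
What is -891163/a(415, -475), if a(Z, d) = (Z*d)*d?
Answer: -891163/93634375 ≈ -0.0095175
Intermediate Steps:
a(Z, d) = Z*d²
-891163/a(415, -475) = -891163/(415*(-475)²) = -891163/(415*225625) = -891163/93634375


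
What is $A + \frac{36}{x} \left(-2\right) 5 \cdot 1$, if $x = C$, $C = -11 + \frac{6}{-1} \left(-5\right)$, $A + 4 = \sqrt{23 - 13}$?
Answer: $- \frac{436}{19} + \sqrt{10} \approx -19.785$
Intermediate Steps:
$A = -4 + \sqrt{10}$ ($A = -4 + \sqrt{23 - 13} = -4 + \sqrt{10} \approx -0.83772$)
$C = 19$ ($C = -11 + 6 \left(-1\right) \left(-5\right) = -11 - -30 = -11 + 30 = 19$)
$x = 19$
$A + \frac{36}{x} \left(-2\right) 5 \cdot 1 = \left(-4 + \sqrt{10}\right) + \frac{36}{19} \left(-2\right) 5 \cdot 1 = \left(-4 + \sqrt{10}\right) + 36 \cdot \frac{1}{19} \left(\left(-10\right) 1\right) = \left(-4 + \sqrt{10}\right) + \frac{36}{19} \left(-10\right) = \left(-4 + \sqrt{10}\right) - \frac{360}{19} = - \frac{436}{19} + \sqrt{10}$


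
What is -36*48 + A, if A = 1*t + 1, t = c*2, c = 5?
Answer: -1717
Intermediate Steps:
t = 10 (t = 5*2 = 10)
A = 11 (A = 1*10 + 1 = 10 + 1 = 11)
-36*48 + A = -36*48 + 11 = -1728 + 11 = -1717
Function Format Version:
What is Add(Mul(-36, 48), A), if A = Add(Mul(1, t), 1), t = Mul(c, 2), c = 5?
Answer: -1717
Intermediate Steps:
t = 10 (t = Mul(5, 2) = 10)
A = 11 (A = Add(Mul(1, 10), 1) = Add(10, 1) = 11)
Add(Mul(-36, 48), A) = Add(Mul(-36, 48), 11) = Add(-1728, 11) = -1717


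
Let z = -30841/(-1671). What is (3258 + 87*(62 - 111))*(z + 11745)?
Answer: -6585006560/557 ≈ -1.1822e+7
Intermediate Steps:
z = 30841/1671 (z = -30841*(-1/1671) = 30841/1671 ≈ 18.457)
(3258 + 87*(62 - 111))*(z + 11745) = (3258 + 87*(62 - 111))*(30841/1671 + 11745) = (3258 + 87*(-49))*(19656736/1671) = (3258 - 4263)*(19656736/1671) = -1005*19656736/1671 = -6585006560/557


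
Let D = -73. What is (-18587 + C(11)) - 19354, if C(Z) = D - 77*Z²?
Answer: -47331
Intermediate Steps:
C(Z) = -73 - 77*Z²
(-18587 + C(11)) - 19354 = (-18587 + (-73 - 77*11²)) - 19354 = (-18587 + (-73 - 77*121)) - 19354 = (-18587 + (-73 - 9317)) - 19354 = (-18587 - 9390) - 19354 = -27977 - 19354 = -47331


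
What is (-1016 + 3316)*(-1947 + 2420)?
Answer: 1087900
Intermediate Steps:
(-1016 + 3316)*(-1947 + 2420) = 2300*473 = 1087900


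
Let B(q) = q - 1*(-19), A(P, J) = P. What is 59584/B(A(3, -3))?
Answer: 29792/11 ≈ 2708.4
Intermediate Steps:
B(q) = 19 + q (B(q) = q + 19 = 19 + q)
59584/B(A(3, -3)) = 59584/(19 + 3) = 59584/22 = 59584*(1/22) = 29792/11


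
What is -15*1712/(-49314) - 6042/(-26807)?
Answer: 164393158/220326733 ≈ 0.74613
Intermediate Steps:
-15*1712/(-49314) - 6042/(-26807) = -25680*(-1/49314) - 6042*(-1/26807) = 4280/8219 + 6042/26807 = 164393158/220326733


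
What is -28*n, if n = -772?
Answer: 21616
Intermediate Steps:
-28*n = -28*(-772) = 21616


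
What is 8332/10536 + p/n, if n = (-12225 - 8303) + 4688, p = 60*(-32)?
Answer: 26425/28974 ≈ 0.91202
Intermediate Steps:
p = -1920
n = -15840 (n = -20528 + 4688 = -15840)
8332/10536 + p/n = 8332/10536 - 1920/(-15840) = 8332*(1/10536) - 1920*(-1/15840) = 2083/2634 + 4/33 = 26425/28974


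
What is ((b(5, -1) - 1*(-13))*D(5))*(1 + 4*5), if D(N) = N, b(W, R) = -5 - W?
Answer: 315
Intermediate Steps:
((b(5, -1) - 1*(-13))*D(5))*(1 + 4*5) = (((-5 - 1*5) - 1*(-13))*5)*(1 + 4*5) = (((-5 - 5) + 13)*5)*(1 + 20) = ((-10 + 13)*5)*21 = (3*5)*21 = 15*21 = 315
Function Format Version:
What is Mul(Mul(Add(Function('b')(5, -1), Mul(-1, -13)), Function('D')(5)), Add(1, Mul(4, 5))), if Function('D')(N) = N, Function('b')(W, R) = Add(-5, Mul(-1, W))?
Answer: 315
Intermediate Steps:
Mul(Mul(Add(Function('b')(5, -1), Mul(-1, -13)), Function('D')(5)), Add(1, Mul(4, 5))) = Mul(Mul(Add(Add(-5, Mul(-1, 5)), Mul(-1, -13)), 5), Add(1, Mul(4, 5))) = Mul(Mul(Add(Add(-5, -5), 13), 5), Add(1, 20)) = Mul(Mul(Add(-10, 13), 5), 21) = Mul(Mul(3, 5), 21) = Mul(15, 21) = 315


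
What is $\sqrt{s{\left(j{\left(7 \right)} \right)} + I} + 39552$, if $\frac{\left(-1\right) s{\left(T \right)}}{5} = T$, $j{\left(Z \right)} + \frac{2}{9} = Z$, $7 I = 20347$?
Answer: $39552 + \frac{2 \sqrt{316729}}{21} \approx 39606.0$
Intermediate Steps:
$I = \frac{20347}{7}$ ($I = \frac{1}{7} \cdot 20347 = \frac{20347}{7} \approx 2906.7$)
$j{\left(Z \right)} = - \frac{2}{9} + Z$
$s{\left(T \right)} = - 5 T$
$\sqrt{s{\left(j{\left(7 \right)} \right)} + I} + 39552 = \sqrt{- 5 \left(- \frac{2}{9} + 7\right) + \frac{20347}{7}} + 39552 = \sqrt{\left(-5\right) \frac{61}{9} + \frac{20347}{7}} + 39552 = \sqrt{- \frac{305}{9} + \frac{20347}{7}} + 39552 = \sqrt{\frac{180988}{63}} + 39552 = \frac{2 \sqrt{316729}}{21} + 39552 = 39552 + \frac{2 \sqrt{316729}}{21}$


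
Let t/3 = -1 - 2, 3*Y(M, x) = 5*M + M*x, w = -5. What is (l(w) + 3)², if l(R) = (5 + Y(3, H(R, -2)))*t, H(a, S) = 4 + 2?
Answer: 19881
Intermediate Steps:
H(a, S) = 6
Y(M, x) = 5*M/3 + M*x/3 (Y(M, x) = (5*M + M*x)/3 = 5*M/3 + M*x/3)
t = -9 (t = 3*(-1 - 2) = 3*(-3) = -9)
l(R) = -144 (l(R) = (5 + (⅓)*3*(5 + 6))*(-9) = (5 + (⅓)*3*11)*(-9) = (5 + 11)*(-9) = 16*(-9) = -144)
(l(w) + 3)² = (-144 + 3)² = (-141)² = 19881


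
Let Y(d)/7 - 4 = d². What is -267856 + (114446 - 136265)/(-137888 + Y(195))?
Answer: -34369964459/128315 ≈ -2.6786e+5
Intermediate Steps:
Y(d) = 28 + 7*d²
-267856 + (114446 - 136265)/(-137888 + Y(195)) = -267856 + (114446 - 136265)/(-137888 + (28 + 7*195²)) = -267856 - 21819/(-137888 + (28 + 7*38025)) = -267856 - 21819/(-137888 + (28 + 266175)) = -267856 - 21819/(-137888 + 266203) = -267856 - 21819/128315 = -34369964459/128315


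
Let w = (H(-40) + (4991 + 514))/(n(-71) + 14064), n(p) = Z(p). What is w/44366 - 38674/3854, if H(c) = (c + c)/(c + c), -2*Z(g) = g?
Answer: -12096025759467/1205412529559 ≈ -10.035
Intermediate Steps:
Z(g) = -g/2
n(p) = -p/2
H(c) = 1 (H(c) = (2*c)/((2*c)) = (2*c)*(1/(2*c)) = 1)
w = 11012/28199 (w = (1 + (4991 + 514))/(-1/2*(-71) + 14064) = (1 + 5505)/(71/2 + 14064) = 5506/(28199/2) = 5506*(2/28199) = 11012/28199 ≈ 0.39051)
w/44366 - 38674/3854 = (11012/28199)/44366 - 38674/3854 = (11012/28199)*(1/44366) - 38674*1/3854 = 5506/625538417 - 19337/1927 = -12096025759467/1205412529559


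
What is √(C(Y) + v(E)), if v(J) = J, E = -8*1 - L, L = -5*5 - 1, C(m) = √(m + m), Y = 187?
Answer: √(18 + √374) ≈ 6.1106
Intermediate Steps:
C(m) = √2*√m (C(m) = √(2*m) = √2*√m)
L = -26 (L = -25 - 1 = -26)
E = 18 (E = -8*1 - 1*(-26) = -8 + 26 = 18)
√(C(Y) + v(E)) = √(√2*√187 + 18) = √(√374 + 18) = √(18 + √374)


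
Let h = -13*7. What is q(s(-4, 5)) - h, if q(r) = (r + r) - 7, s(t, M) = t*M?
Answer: 44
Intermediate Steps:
s(t, M) = M*t
h = -91
q(r) = -7 + 2*r (q(r) = 2*r - 7 = -7 + 2*r)
q(s(-4, 5)) - h = (-7 + 2*(5*(-4))) - 1*(-91) = (-7 + 2*(-20)) + 91 = (-7 - 40) + 91 = -47 + 91 = 44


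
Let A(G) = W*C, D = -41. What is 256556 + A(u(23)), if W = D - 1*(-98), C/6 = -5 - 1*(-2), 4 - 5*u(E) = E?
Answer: 255530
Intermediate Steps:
u(E) = 4/5 - E/5
C = -18 (C = 6*(-5 - 1*(-2)) = 6*(-5 + 2) = 6*(-3) = -18)
W = 57 (W = -41 - 1*(-98) = -41 + 98 = 57)
A(G) = -1026 (A(G) = 57*(-18) = -1026)
256556 + A(u(23)) = 256556 - 1026 = 255530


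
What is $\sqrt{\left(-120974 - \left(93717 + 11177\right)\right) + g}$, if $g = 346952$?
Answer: $2 \sqrt{30271} \approx 347.97$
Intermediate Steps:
$\sqrt{\left(-120974 - \left(93717 + 11177\right)\right) + g} = \sqrt{\left(-120974 - \left(93717 + 11177\right)\right) + 346952} = \sqrt{\left(-120974 - 104894\right) + 346952} = \sqrt{-225868 + 346952} = \sqrt{121084} = 2 \sqrt{30271}$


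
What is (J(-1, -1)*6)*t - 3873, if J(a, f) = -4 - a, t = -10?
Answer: -3693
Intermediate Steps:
(J(-1, -1)*6)*t - 3873 = ((-4 - 1*(-1))*6)*(-10) - 3873 = ((-4 + 1)*6)*(-10) - 3873 = -3*6*(-10) - 3873 = -18*(-10) - 3873 = 180 - 3873 = -3693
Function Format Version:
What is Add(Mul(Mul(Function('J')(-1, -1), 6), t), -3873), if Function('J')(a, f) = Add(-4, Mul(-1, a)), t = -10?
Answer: -3693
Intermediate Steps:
Add(Mul(Mul(Function('J')(-1, -1), 6), t), -3873) = Add(Mul(Mul(Add(-4, Mul(-1, -1)), 6), -10), -3873) = Add(Mul(Mul(Add(-4, 1), 6), -10), -3873) = Add(Mul(Mul(-3, 6), -10), -3873) = Add(Mul(-18, -10), -3873) = Add(180, -3873) = -3693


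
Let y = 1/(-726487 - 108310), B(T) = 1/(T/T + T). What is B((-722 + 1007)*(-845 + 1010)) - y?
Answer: 881823/39257163722 ≈ 2.2463e-5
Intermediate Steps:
B(T) = 1/(1 + T)
y = -1/834797 (y = 1/(-834797) = -1/834797 ≈ -1.1979e-6)
B((-722 + 1007)*(-845 + 1010)) - y = 1/(1 + (-722 + 1007)*(-845 + 1010)) - 1*(-1/834797) = 1/(1 + 285*165) + 1/834797 = 1/(1 + 47025) + 1/834797 = 1/47026 + 1/834797 = 881823/39257163722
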